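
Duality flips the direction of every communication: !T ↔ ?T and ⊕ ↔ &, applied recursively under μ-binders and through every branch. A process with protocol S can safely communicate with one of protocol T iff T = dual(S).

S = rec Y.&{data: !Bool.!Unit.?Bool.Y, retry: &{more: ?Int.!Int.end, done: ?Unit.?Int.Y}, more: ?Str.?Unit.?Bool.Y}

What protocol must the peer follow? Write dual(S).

rec Y ↦ rec Y  (μ self-dual)
  &{data,retry,more} ↦ +{data,retry,more}  (&→⊕)
    • data:
      !Bool ↦ ?Bool
        !Unit ↦ ?Unit
          ?Bool ↦ !Bool
            Y self-dual
    • retry:
      &{more,done} ↦ +{more,done}  (&→⊕)
        • more:
          ?Int ↦ !Int
            !Int ↦ ?Int
              end self-dual
        • done:
          ?Unit ↦ !Unit
            ?Int ↦ !Int
              Y self-dual
    • more:
      ?Str ↦ !Str
        ?Unit ↦ !Unit
          ?Bool ↦ !Bool
            Y self-dual

rec Y.+{data: ?Bool.?Unit.!Bool.Y, retry: +{more: !Int.?Int.end, done: !Unit.!Int.Y}, more: !Str.!Unit.!Bool.Y}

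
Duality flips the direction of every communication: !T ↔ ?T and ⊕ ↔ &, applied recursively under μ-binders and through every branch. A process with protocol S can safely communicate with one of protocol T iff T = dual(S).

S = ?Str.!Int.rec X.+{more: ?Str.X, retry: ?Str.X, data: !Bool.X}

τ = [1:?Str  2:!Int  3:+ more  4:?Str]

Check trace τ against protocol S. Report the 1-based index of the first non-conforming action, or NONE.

step 1: ?Str  ok  now at !Int.rec X.…
step 2: !Int  ok  now at rec X.…
step 3: + more  ok  now at ?Str.rec X.…
step 4: ?Str  ok  now at rec X.…
τ conforms to S (length 4)

NONE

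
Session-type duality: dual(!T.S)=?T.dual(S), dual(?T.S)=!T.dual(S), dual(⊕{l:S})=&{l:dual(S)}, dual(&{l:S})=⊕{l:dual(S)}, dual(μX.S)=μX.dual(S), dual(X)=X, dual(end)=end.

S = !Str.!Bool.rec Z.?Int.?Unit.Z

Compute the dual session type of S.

?Str.?Bool.rec Z.!Int.!Unit.Z

!Str = ?Str
  !Bool = ?Bool
    rec Z = rec Z  (μ self-dual)
      ?Int = !Int
        ?Unit = !Unit
          Z ↦ Z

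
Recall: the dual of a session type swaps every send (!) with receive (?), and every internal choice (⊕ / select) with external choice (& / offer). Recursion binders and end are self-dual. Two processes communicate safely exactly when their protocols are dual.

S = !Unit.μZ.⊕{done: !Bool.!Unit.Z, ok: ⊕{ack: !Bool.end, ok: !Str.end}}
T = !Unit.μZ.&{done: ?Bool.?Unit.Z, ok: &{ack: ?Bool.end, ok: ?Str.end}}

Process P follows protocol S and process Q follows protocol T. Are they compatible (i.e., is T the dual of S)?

NO

!Unit | !Unit  ✗ same direction on both sides — not dual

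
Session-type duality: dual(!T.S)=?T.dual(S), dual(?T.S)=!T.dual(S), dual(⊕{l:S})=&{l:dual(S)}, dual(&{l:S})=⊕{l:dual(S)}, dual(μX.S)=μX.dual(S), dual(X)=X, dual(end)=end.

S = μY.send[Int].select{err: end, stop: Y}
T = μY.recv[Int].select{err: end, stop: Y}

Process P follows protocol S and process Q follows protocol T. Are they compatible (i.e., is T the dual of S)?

μY vs μY  ✓ (binder kept)
  send[Int] vs recv[Int]  ✓
    select{err,stop} vs select{err,stop}  ✗ choice polarity not flipped — not dual

NO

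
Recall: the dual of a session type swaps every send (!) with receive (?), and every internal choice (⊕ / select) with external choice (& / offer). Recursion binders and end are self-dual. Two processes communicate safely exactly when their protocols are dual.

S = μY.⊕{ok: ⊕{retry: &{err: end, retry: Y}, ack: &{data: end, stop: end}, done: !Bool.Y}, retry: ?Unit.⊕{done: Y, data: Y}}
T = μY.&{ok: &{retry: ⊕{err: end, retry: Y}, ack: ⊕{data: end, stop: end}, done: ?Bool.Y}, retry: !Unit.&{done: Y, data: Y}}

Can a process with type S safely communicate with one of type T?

μY ‖ μY  ok (μ self-dual)
  ⊕{ok,retry} ‖ &{ok,retry}  ok same labels
    • ok:
      ⊕{retry,ack,done} ‖ &{retry,ack,done}  ok same labels
        • retry:
          &{err,retry} ‖ ⊕{err,retry}  ok same labels
            • err:
              end ‖ end  ok
            • retry:
              Y ‖ Y  ok
        • ack:
          &{data,stop} ‖ ⊕{data,stop}  ok same labels
            • data:
              end ‖ end  ok
            • stop:
              end ‖ end  ok
        • done:
          !Bool ‖ ?Bool  ok
            Y ‖ Y  ok
    • retry:
      ?Unit ‖ !Unit  ok
        ⊕{done,data} ‖ &{done,data}  ok same labels
          • done:
            Y ‖ Y  ok
          • data:
            Y ‖ Y  ok

YES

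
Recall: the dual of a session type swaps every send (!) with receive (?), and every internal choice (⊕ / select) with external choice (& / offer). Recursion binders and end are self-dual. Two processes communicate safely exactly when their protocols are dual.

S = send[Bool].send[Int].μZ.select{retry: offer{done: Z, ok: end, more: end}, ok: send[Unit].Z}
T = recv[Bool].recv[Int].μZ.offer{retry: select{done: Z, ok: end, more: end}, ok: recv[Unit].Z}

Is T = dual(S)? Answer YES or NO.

YES

send[Bool] vs recv[Bool]  ok
  send[Int] vs recv[Int]  ok
    μZ vs μZ  ok (rec unchanged)
      select{retry,ok} vs offer{retry,ok}  ok labels match
        [retry]
          offer{done,ok,more} vs select{done,ok,more}  ok labels match
            [done]
              Z vs Z  ok
            [ok]
              end vs end  ok
            [more]
              end vs end  ok
        [ok]
          send[Unit] vs recv[Unit]  ok
            Z vs Z  ok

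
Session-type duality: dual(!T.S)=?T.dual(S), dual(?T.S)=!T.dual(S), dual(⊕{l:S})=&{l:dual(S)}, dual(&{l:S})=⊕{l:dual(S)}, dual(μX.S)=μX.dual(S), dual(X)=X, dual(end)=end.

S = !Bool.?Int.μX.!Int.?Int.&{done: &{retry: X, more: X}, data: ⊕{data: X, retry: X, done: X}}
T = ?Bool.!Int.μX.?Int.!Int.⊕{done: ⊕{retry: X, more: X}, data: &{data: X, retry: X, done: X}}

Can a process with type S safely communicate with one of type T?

!Bool ‖ ?Bool  ✓
  ?Int ‖ !Int  ✓
    μX ‖ μX  ✓ (binder kept)
      !Int ‖ ?Int  ✓
        ?Int ‖ !Int  ✓
          &{done,data} ‖ ⊕{done,data}  ✓ labels match
            • done:
              &{retry,more} ‖ ⊕{retry,more}  ✓ labels match
                • retry:
                  X ‖ X  ✓
                • more:
                  X ‖ X  ✓
            • data:
              ⊕{data,retry,done} ‖ &{data,retry,done}  ✓ labels match
                • data:
                  X ‖ X  ✓
                • retry:
                  X ‖ X  ✓
                • done:
                  X ‖ X  ✓

YES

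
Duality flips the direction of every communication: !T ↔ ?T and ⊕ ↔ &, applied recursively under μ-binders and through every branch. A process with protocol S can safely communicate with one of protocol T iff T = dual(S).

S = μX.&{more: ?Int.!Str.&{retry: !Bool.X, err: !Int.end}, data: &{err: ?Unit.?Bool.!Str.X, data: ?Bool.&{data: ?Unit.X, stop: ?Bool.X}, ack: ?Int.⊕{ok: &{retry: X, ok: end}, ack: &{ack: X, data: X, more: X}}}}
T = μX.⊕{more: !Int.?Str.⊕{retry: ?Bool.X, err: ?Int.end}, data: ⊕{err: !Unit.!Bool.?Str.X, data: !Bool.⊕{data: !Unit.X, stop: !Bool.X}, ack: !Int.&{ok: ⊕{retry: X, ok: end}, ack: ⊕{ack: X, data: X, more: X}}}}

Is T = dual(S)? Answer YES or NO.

YES

μX | μX  match (binder kept)
  &{more,data} | ⊕{more,data}  match labels match
    • more:
      ?Int | !Int  match
        !Str | ?Str  match
          &{retry,err} | ⊕{retry,err}  match labels match
            • retry:
              !Bool | ?Bool  match
                X | X  match
            • err:
              !Int | ?Int  match
                end | end  match
    • data:
      &{err,data,ack} | ⊕{err,data,ack}  match labels match
        • err:
          ?Unit | !Unit  match
            ?Bool | !Bool  match
              !Str | ?Str  match
                X | X  match
        • data:
          ?Bool | !Bool  match
            &{data,stop} | ⊕{data,stop}  match labels match
              • data:
                ?Unit | !Unit  match
                  X | X  match
              • stop:
                ?Bool | !Bool  match
                  X | X  match
        • ack:
          ?Int | !Int  match
            ⊕{ok,ack} | &{ok,ack}  match labels match
              • ok:
                &{retry,ok} | ⊕{retry,ok}  match labels match
                  • retry:
                    X | X  match
                  • ok:
                    end | end  match
              • ack:
                &{ack,data,more} | ⊕{ack,data,more}  match labels match
                  • ack:
                    X | X  match
                  • data:
                    X | X  match
                  • more:
                    X | X  match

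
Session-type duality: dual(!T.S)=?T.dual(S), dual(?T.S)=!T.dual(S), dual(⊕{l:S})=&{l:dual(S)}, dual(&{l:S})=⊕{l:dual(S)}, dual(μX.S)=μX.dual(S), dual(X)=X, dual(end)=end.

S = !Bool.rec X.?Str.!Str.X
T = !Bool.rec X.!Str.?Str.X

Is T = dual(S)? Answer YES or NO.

NO

!Bool | !Bool  ✗ same direction on both sides — not dual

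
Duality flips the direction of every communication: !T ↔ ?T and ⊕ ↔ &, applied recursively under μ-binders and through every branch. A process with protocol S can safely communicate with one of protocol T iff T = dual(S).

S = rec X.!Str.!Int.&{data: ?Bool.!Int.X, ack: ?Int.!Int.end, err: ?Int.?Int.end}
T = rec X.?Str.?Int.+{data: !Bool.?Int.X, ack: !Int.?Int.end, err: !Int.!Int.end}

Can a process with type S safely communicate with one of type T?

rec X ‖ rec X  ✓ (μ self-dual)
  !Str ‖ ?Str  ✓
    !Int ‖ ?Int  ✓
      &{data,ack,err} ‖ +{data,ack,err}  ✓ label sets agree
        [data]
          ?Bool ‖ !Bool  ✓
            !Int ‖ ?Int  ✓
              X ‖ X  ✓
        [ack]
          ?Int ‖ !Int  ✓
            !Int ‖ ?Int  ✓
              end ‖ end  ✓
        [err]
          ?Int ‖ !Int  ✓
            ?Int ‖ !Int  ✓
              end ‖ end  ✓

YES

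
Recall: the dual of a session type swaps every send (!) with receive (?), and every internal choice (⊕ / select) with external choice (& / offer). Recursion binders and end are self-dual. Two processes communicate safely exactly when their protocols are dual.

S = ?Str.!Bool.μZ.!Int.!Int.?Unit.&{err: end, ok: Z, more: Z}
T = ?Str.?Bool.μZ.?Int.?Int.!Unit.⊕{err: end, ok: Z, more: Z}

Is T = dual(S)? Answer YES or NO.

?Str | ?Str  ✗ same direction on both sides — not dual

NO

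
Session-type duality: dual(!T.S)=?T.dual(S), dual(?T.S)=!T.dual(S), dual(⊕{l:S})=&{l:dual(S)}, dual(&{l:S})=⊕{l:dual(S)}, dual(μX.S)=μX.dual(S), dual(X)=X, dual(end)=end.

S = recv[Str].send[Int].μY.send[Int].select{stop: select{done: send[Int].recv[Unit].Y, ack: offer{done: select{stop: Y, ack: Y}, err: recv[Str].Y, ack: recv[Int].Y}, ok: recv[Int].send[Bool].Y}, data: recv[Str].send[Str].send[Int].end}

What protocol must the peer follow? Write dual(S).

send[Str].recv[Int].μY.recv[Int].offer{stop: offer{done: recv[Int].send[Unit].Y, ack: select{done: offer{stop: Y, ack: Y}, err: send[Str].Y, ack: send[Int].Y}, ok: send[Int].recv[Bool].Y}, data: send[Str].recv[Str].recv[Int].end}

recv[Str] = send[Str]
  send[Int] = recv[Int]
    μY = μY  (rec unchanged)
      send[Int] = recv[Int]
        select{stop,data} = offer{stop,data}  (select→offer)
          • stop:
            select{done,ack,ok} = offer{done,ack,ok}  (select→offer)
              • done:
                send[Int] = recv[Int]
                  recv[Unit] = send[Unit]
                    dual(Y) = Y
              • ack:
                offer{done,err,ack} = select{done,err,ack}  (offer→select)
                  • done:
                    select{stop,ack} = offer{stop,ack}  (select→offer)
                      • stop:
                        dual(Y) = Y
                      • ack:
                        dual(Y) = Y
                  • err:
                    recv[Str] = send[Str]
                      dual(Y) = Y
                  • ack:
                    recv[Int] = send[Int]
                      dual(Y) = Y
              • ok:
                recv[Int] = send[Int]
                  send[Bool] = recv[Bool]
                    dual(Y) = Y
          • data:
            recv[Str] = send[Str]
              send[Str] = recv[Str]
                send[Int] = recv[Int]
                  dual(end) = end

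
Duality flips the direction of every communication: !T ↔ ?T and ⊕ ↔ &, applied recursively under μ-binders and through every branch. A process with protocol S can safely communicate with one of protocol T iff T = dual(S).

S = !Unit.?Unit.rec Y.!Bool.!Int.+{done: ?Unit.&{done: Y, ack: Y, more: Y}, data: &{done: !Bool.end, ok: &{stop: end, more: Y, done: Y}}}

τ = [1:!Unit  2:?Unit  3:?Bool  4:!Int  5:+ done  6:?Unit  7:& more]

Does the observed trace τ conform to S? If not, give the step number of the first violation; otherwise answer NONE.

3

step 1: !Unit  ok  state: ?Unit.rec Y.…
step 2: ?Unit  ok  state: rec Y.…
step 3: got ?Bool, protocol expects !Bool  ✗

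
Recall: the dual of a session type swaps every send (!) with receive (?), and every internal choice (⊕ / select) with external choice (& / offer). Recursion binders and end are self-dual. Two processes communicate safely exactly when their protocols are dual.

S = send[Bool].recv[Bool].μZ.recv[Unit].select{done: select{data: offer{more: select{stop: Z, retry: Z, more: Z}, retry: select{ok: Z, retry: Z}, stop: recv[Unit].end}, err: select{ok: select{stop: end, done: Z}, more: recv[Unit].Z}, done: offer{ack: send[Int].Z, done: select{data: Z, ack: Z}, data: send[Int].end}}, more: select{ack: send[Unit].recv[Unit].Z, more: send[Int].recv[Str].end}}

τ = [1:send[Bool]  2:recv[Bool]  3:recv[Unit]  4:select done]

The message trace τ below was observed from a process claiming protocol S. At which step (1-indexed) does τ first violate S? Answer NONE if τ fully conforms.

@1 send[Bool]  match  now at recv[Bool].μZ.…
@2 recv[Bool]  match  now at μZ.…
@3 recv[Unit]  match  now at select{done: select{data: offer{more: select{stop: μZ.…, retry: μZ.…, more: μZ.…}, retry: select{ok: μZ.…, retry: μZ.…}, stop: recv[Unit].end}, err: select{ok: select{stop: end, done: μZ.…}, more: recv[Unit].μZ.…}, done: offer{ack: send[Int].μZ.…, done: select{data: μZ.…, ack: μZ.…}, data: send[Int].end}}, more: select{ack: send[Unit].recv[Unit].μZ.…, more: send[Int].recv[Str].end}}
@4 select done  match  now at select{data: offer{more: select{stop: μZ.…, retry: μZ.…, more: μZ.…}, retry: select{ok: μZ.…, retry: μZ.…}, stop: recv[Unit].end}, err: select{ok: select{stop: end, done: μZ.…}, more: recv[Unit].μZ.…}, done: offer{ack: send[Int].μZ.…, done: select{data: μZ.…, ack: μZ.…}, data: send[Int].end}}
trace exhausted — no violation

NONE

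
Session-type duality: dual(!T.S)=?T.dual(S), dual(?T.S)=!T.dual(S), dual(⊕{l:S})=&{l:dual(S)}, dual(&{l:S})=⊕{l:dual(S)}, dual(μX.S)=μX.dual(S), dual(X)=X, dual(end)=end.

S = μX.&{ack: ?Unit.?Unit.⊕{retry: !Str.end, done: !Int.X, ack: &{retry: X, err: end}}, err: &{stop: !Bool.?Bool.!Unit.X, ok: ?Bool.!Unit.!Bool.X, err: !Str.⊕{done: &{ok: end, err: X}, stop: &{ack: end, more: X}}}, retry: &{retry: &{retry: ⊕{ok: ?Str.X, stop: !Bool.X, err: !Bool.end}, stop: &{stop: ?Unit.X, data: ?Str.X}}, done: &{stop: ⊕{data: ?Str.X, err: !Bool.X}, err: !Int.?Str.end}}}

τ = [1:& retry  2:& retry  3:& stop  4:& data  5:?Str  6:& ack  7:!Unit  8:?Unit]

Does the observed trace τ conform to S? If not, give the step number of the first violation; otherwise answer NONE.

@1 & retry  ✓  residual = &{retry: &{retry: ⊕{ok: ?Str.μX.…, stop: !Bool.μX.…, err: !Bool.end}, stop: &{stop: ?Unit.μX.…, data: ?Str.μX.…}}, done: &{stop: ⊕{data: ?Str.μX.…, err: !Bool.μX.…}, err: !Int.?Str.end}}
@2 & retry  ✓  residual = &{retry: ⊕{ok: ?Str.μX.…, stop: !Bool.μX.…, err: !Bool.end}, stop: &{stop: ?Unit.μX.…, data: ?Str.μX.…}}
@3 & stop  ✓  residual = &{stop: ?Unit.μX.…, data: ?Str.μX.…}
@4 & data  ✓  residual = ?Str.μX.…
@5 ?Str  ✓  residual = μX.…
@6 & ack  ✓  residual = ?Unit.?Unit.⊕{retry: !Str.end, done: !Int.μX.…, ack: &{retry: μX.…, err: end}}
@7 got !Unit, protocol expects ?Unit  ✗

7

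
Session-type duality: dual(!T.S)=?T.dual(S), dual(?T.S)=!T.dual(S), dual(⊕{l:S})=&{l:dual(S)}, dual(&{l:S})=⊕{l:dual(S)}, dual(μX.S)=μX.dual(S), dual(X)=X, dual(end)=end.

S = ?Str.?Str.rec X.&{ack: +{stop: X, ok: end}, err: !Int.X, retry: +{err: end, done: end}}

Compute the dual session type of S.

!Str.!Str.rec X.+{ack: &{stop: X, ok: end}, err: ?Int.X, retry: &{err: end, done: end}}

?Str → !Str
  ?Str → !Str
    rec X → rec X  (μ self-dual)
      &{ack,err,retry} → +{ack,err,retry}  (&→⊕)
        • ack:
          +{stop,ok} → &{stop,ok}  (⊕→&)
            • stop:
              X self-dual
            • ok:
              end self-dual
        • err:
          !Int → ?Int
            X self-dual
        • retry:
          +{err,done} → &{err,done}  (⊕→&)
            • err:
              end self-dual
            • done:
              end self-dual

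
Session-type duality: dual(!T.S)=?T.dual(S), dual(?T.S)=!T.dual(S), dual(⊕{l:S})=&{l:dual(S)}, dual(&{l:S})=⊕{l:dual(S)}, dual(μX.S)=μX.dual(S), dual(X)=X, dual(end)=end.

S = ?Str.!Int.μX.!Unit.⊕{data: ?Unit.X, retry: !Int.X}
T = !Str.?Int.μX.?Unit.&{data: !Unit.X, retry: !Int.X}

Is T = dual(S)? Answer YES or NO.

?Str vs !Str  match
  !Int vs ?Int  match
    μX vs μX  match (rec unchanged)
      !Unit vs ?Unit  match
        ⊕{data,retry} vs &{data,retry}  match labels match
          case data:
            ?Unit vs !Unit  match
              X vs X  match
          case retry:
            !Int vs !Int  ✗ same direction on both sides — not dual

NO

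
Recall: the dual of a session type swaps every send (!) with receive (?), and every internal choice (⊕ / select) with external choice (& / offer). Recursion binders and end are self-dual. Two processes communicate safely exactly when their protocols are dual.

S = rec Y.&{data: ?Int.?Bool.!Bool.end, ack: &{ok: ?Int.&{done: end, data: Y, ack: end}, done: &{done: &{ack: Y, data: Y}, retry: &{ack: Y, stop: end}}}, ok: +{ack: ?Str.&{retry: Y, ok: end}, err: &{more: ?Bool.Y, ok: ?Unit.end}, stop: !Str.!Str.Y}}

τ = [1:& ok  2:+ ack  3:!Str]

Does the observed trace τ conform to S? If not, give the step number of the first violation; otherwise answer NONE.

@1 & ok  ✓  cont: +{ack: ?Str.&{retry: rec Y.…, ok: end}, err: &{more: ?Bool.rec Y.…, ok: ?Unit.end}, stop: !Str.!Str.rec Y.…}
@2 + ack  ✓  cont: ?Str.&{retry: rec Y.…, ok: end}
@3 got !Str, protocol expects ?Str  ✗

3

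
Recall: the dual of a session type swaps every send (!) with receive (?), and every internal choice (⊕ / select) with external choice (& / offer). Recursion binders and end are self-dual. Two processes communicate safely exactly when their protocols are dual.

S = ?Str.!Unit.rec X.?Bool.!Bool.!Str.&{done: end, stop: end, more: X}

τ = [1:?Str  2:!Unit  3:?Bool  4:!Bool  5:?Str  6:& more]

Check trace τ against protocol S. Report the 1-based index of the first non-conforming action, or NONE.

[1] ?Str  match  residual = !Unit.rec X.…
[2] !Unit  match  residual = rec X.…
[3] ?Bool  match  residual = !Bool.!Str.&{done: end, stop: end, more: rec X.…}
[4] !Bool  match  residual = !Str.&{done: end, stop: end, more: rec X.…}
[5] got ?Str, protocol expects !Str  ✗

5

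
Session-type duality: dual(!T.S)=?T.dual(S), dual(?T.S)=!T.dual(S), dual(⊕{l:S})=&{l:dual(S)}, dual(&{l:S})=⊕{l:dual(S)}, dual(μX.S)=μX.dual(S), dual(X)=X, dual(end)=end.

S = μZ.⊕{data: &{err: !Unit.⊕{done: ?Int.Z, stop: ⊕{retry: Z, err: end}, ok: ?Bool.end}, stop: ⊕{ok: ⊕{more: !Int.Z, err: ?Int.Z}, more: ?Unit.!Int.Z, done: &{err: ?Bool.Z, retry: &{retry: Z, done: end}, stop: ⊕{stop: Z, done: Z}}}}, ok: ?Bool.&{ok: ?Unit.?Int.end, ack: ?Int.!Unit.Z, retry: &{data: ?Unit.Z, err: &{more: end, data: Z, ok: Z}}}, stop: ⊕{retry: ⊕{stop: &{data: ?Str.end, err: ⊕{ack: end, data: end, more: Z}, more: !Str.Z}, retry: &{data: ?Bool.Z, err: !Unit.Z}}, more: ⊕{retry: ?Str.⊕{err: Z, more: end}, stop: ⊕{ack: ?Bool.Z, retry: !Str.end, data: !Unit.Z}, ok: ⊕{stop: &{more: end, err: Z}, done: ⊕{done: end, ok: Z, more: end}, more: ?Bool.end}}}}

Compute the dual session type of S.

μZ = μZ  (rec unchanged)
  ⊕{data,ok,stop} = &{data,ok,stop}  (internal→external)
    [data]
      &{err,stop} = ⊕{err,stop}  (&→⊕)
        [err]
          !Unit = ?Unit
            ⊕{done,stop,ok} = &{done,stop,ok}  (internal→external)
              [done]
                ?Int = !Int
                  Z self-dual
              [stop]
                ⊕{retry,err} = &{retry,err}  (internal→external)
                  [retry]
                    Z self-dual
                  [err]
                    end self-dual
              [ok]
                ?Bool = !Bool
                  end self-dual
        [stop]
          ⊕{ok,more,done} = &{ok,more,done}  (internal→external)
            [ok]
              ⊕{more,err} = &{more,err}  (internal→external)
                [more]
                  !Int = ?Int
                    Z self-dual
                [err]
                  ?Int = !Int
                    Z self-dual
            [more]
              ?Unit = !Unit
                !Int = ?Int
                  Z self-dual
            [done]
              &{err,retry,stop} = ⊕{err,retry,stop}  (&→⊕)
                [err]
                  ?Bool = !Bool
                    Z self-dual
                [retry]
                  &{retry,done} = ⊕{retry,done}  (&→⊕)
                    [retry]
                      Z self-dual
                    [done]
                      end self-dual
                [stop]
                  ⊕{stop,done} = &{stop,done}  (internal→external)
                    [stop]
                      Z self-dual
                    [done]
                      Z self-dual
    [ok]
      ?Bool = !Bool
        &{ok,ack,retry} = ⊕{ok,ack,retry}  (&→⊕)
          [ok]
            ?Unit = !Unit
              ?Int = !Int
                end self-dual
          [ack]
            ?Int = !Int
              !Unit = ?Unit
                Z self-dual
          [retry]
            &{data,err} = ⊕{data,err}  (&→⊕)
              [data]
                ?Unit = !Unit
                  Z self-dual
              [err]
                &{more,data,ok} = ⊕{more,data,ok}  (&→⊕)
                  [more]
                    end self-dual
                  [data]
                    Z self-dual
                  [ok]
                    Z self-dual
    [stop]
      ⊕{retry,more} = &{retry,more}  (internal→external)
        [retry]
          ⊕{stop,retry} = &{stop,retry}  (internal→external)
            [stop]
              &{data,err,more} = ⊕{data,err,more}  (&→⊕)
                [data]
                  ?Str = !Str
                    end self-dual
                [err]
                  ⊕{ack,data,more} = &{ack,data,more}  (internal→external)
                    [ack]
                      end self-dual
                    [data]
                      end self-dual
                    [more]
                      Z self-dual
                [more]
                  !Str = ?Str
                    Z self-dual
            [retry]
              &{data,err} = ⊕{data,err}  (&→⊕)
                [data]
                  ?Bool = !Bool
                    Z self-dual
                [err]
                  !Unit = ?Unit
                    Z self-dual
        [more]
          ⊕{retry,stop,ok} = &{retry,stop,ok}  (internal→external)
            [retry]
              ?Str = !Str
                ⊕{err,more} = &{err,more}  (internal→external)
                  [err]
                    Z self-dual
                  [more]
                    end self-dual
            [stop]
              ⊕{ack,retry,data} = &{ack,retry,data}  (internal→external)
                [ack]
                  ?Bool = !Bool
                    Z self-dual
                [retry]
                  !Str = ?Str
                    end self-dual
                [data]
                  !Unit = ?Unit
                    Z self-dual
            [ok]
              ⊕{stop,done,more} = &{stop,done,more}  (internal→external)
                [stop]
                  &{more,err} = ⊕{more,err}  (&→⊕)
                    [more]
                      end self-dual
                    [err]
                      Z self-dual
                [done]
                  ⊕{done,ok,more} = &{done,ok,more}  (internal→external)
                    [done]
                      end self-dual
                    [ok]
                      Z self-dual
                    [more]
                      end self-dual
                [more]
                  ?Bool = !Bool
                    end self-dual

μZ.&{data: ⊕{err: ?Unit.&{done: !Int.Z, stop: &{retry: Z, err: end}, ok: !Bool.end}, stop: &{ok: &{more: ?Int.Z, err: !Int.Z}, more: !Unit.?Int.Z, done: ⊕{err: !Bool.Z, retry: ⊕{retry: Z, done: end}, stop: &{stop: Z, done: Z}}}}, ok: !Bool.⊕{ok: !Unit.!Int.end, ack: !Int.?Unit.Z, retry: ⊕{data: !Unit.Z, err: ⊕{more: end, data: Z, ok: Z}}}, stop: &{retry: &{stop: ⊕{data: !Str.end, err: &{ack: end, data: end, more: Z}, more: ?Str.Z}, retry: ⊕{data: !Bool.Z, err: ?Unit.Z}}, more: &{retry: !Str.&{err: Z, more: end}, stop: &{ack: !Bool.Z, retry: ?Str.end, data: ?Unit.Z}, ok: &{stop: ⊕{more: end, err: Z}, done: &{done: end, ok: Z, more: end}, more: !Bool.end}}}}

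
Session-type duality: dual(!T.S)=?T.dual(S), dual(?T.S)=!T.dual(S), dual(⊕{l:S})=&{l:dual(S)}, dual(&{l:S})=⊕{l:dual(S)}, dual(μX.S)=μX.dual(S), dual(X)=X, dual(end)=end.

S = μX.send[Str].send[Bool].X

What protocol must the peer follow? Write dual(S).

μX.recv[Str].recv[Bool].X

μX → μX  (binder kept)
  send[Str] → recv[Str]
    send[Bool] → recv[Bool]
      dual(X) = X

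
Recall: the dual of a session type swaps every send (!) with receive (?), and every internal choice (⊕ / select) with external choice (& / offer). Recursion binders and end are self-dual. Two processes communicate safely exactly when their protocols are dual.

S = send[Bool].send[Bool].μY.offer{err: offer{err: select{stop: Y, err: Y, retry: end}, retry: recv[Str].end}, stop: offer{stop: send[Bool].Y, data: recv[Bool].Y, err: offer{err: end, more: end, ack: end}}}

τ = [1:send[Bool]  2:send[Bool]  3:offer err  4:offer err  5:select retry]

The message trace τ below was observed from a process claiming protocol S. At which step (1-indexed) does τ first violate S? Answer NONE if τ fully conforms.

step 1: send[Bool]  match  state: send[Bool].μY.…
step 2: send[Bool]  match  state: μY.…
step 3: offer err  match  state: offer{err: select{stop: μY.…, err: μY.…, retry: end}, retry: recv[Str].end}
step 4: offer err  match  state: select{stop: μY.…, err: μY.…, retry: end}
step 5: select retry  match  state: end
all 5 steps conform

NONE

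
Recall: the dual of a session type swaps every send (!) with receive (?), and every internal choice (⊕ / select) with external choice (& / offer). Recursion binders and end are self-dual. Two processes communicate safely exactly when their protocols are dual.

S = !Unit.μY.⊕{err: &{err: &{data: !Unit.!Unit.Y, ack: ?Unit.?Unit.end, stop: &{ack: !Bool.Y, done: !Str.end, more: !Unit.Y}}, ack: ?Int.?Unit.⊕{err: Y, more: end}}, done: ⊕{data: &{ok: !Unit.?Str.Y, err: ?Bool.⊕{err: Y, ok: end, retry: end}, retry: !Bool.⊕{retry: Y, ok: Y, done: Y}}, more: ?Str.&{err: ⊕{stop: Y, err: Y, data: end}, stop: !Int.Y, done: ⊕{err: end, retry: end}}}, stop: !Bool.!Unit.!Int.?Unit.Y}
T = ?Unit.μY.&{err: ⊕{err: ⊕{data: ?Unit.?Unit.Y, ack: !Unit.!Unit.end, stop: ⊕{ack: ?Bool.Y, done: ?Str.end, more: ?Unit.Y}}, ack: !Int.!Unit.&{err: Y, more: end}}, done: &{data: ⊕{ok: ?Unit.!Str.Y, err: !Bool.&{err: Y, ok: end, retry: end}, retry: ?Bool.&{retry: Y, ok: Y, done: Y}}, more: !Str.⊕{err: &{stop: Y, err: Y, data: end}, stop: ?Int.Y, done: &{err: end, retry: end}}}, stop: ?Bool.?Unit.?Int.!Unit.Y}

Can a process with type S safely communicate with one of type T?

!Unit ‖ ?Unit  ok
  μY ‖ μY  ok (μ self-dual)
    ⊕{err,done,stop} ‖ &{err,done,stop}  ok label sets agree
      [err]
        &{err,ack} ‖ ⊕{err,ack}  ok label sets agree
          [err]
            &{data,ack,stop} ‖ ⊕{data,ack,stop}  ok label sets agree
              [data]
                !Unit ‖ ?Unit  ok
                  !Unit ‖ ?Unit  ok
                    Y ‖ Y  ok
              [ack]
                ?Unit ‖ !Unit  ok
                  ?Unit ‖ !Unit  ok
                    end ‖ end  ok
              [stop]
                &{ack,done,more} ‖ ⊕{ack,done,more}  ok label sets agree
                  [ack]
                    !Bool ‖ ?Bool  ok
                      Y ‖ Y  ok
                  [done]
                    !Str ‖ ?Str  ok
                      end ‖ end  ok
                  [more]
                    !Unit ‖ ?Unit  ok
                      Y ‖ Y  ok
          [ack]
            ?Int ‖ !Int  ok
              ?Unit ‖ !Unit  ok
                ⊕{err,more} ‖ &{err,more}  ok label sets agree
                  [err]
                    Y ‖ Y  ok
                  [more]
                    end ‖ end  ok
      [done]
        ⊕{data,more} ‖ &{data,more}  ok label sets agree
          [data]
            &{ok,err,retry} ‖ ⊕{ok,err,retry}  ok label sets agree
              [ok]
                !Unit ‖ ?Unit  ok
                  ?Str ‖ !Str  ok
                    Y ‖ Y  ok
              [err]
                ?Bool ‖ !Bool  ok
                  ⊕{err,ok,retry} ‖ &{err,ok,retry}  ok label sets agree
                    [err]
                      Y ‖ Y  ok
                    [ok]
                      end ‖ end  ok
                    [retry]
                      end ‖ end  ok
              [retry]
                !Bool ‖ ?Bool  ok
                  ⊕{retry,ok,done} ‖ &{retry,ok,done}  ok label sets agree
                    [retry]
                      Y ‖ Y  ok
                    [ok]
                      Y ‖ Y  ok
                    [done]
                      Y ‖ Y  ok
          [more]
            ?Str ‖ !Str  ok
              &{err,stop,done} ‖ ⊕{err,stop,done}  ok label sets agree
                [err]
                  ⊕{stop,err,data} ‖ &{stop,err,data}  ok label sets agree
                    [stop]
                      Y ‖ Y  ok
                    [err]
                      Y ‖ Y  ok
                    [data]
                      end ‖ end  ok
                [stop]
                  !Int ‖ ?Int  ok
                    Y ‖ Y  ok
                [done]
                  ⊕{err,retry} ‖ &{err,retry}  ok label sets agree
                    [err]
                      end ‖ end  ok
                    [retry]
                      end ‖ end  ok
      [stop]
        !Bool ‖ ?Bool  ok
          !Unit ‖ ?Unit  ok
            !Int ‖ ?Int  ok
              ?Unit ‖ !Unit  ok
                Y ‖ Y  ok

YES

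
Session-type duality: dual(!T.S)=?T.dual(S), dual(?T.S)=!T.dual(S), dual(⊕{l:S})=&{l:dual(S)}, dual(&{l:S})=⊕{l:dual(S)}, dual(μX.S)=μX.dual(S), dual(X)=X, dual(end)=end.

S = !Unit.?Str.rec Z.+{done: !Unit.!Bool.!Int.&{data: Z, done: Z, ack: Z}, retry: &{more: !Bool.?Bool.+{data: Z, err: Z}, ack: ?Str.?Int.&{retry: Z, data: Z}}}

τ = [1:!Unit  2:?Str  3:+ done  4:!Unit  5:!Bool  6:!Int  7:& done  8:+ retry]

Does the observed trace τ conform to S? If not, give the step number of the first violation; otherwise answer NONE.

NONE

[1] !Unit  match  cont: ?Str.rec Z.…
[2] ?Str  match  cont: rec Z.…
[3] + done  match  cont: !Unit.!Bool.!Int.&{data: rec Z.…, done: rec Z.…, ack: rec Z.…}
[4] !Unit  match  cont: !Bool.!Int.&{data: rec Z.…, done: rec Z.…, ack: rec Z.…}
[5] !Bool  match  cont: !Int.&{data: rec Z.…, done: rec Z.…, ack: rec Z.…}
[6] !Int  match  cont: &{data: rec Z.…, done: rec Z.…, ack: rec Z.…}
[7] & done  match  cont: rec Z.…
[8] + retry  match  cont: &{more: !Bool.?Bool.+{data: rec Z.…, err: rec Z.…}, ack: ?Str.?Int.&{retry: rec Z.…, data: rec Z.…}}
all 8 steps conform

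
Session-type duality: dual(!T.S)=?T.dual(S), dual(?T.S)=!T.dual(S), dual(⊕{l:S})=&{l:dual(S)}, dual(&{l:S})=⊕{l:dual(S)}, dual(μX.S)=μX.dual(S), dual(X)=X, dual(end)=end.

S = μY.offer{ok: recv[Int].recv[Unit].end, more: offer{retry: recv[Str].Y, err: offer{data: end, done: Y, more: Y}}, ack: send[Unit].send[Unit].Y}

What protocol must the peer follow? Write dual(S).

μY.select{ok: send[Int].send[Unit].end, more: select{retry: send[Str].Y, err: select{data: end, done: Y, more: Y}}, ack: recv[Unit].recv[Unit].Y}

μY = μY  (μ self-dual)
  offer{ok,more,ack} = select{ok,more,ack}  (&→⊕)
    [ok]
      recv[Int] = send[Int]
        recv[Unit] = send[Unit]
          end self-dual
    [more]
      offer{retry,err} = select{retry,err}  (&→⊕)
        [retry]
          recv[Str] = send[Str]
            Y self-dual
        [err]
          offer{data,done,more} = select{data,done,more}  (&→⊕)
            [data]
              end self-dual
            [done]
              Y self-dual
            [more]
              Y self-dual
    [ack]
      send[Unit] = recv[Unit]
        send[Unit] = recv[Unit]
          Y self-dual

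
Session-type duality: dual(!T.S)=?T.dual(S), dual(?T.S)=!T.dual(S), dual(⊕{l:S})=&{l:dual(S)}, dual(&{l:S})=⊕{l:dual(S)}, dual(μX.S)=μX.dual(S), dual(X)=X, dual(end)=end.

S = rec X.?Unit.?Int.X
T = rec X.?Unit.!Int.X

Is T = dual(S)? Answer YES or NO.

NO

rec X ‖ rec X  ok (binder kept)
  ?Unit ‖ ?Unit  ✗ same direction on both sides — not dual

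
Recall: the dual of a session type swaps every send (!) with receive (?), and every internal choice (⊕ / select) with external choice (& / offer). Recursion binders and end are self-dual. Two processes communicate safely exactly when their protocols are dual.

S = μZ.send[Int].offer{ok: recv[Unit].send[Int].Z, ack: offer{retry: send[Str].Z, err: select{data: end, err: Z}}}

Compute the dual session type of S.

μZ = μZ  (rec unchanged)
  send[Int] = recv[Int]
    offer{ok,ack} = select{ok,ack}  (&→⊕)
      [ok]
        recv[Unit] = send[Unit]
          send[Int] = recv[Int]
            dual(Z) = Z
      [ack]
        offer{retry,err} = select{retry,err}  (&→⊕)
          [retry]
            send[Str] = recv[Str]
              dual(Z) = Z
          [err]
            select{data,err} = offer{data,err}  (⊕→&)
              [data]
                dual(end) = end
              [err]
                dual(Z) = Z

μZ.recv[Int].select{ok: send[Unit].recv[Int].Z, ack: select{retry: recv[Str].Z, err: offer{data: end, err: Z}}}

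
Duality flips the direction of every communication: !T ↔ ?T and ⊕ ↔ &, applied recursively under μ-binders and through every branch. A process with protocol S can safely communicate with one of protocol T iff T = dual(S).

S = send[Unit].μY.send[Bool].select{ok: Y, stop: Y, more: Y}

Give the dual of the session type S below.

send[Unit] → recv[Unit]
  μY → μY  (μ self-dual)
    send[Bool] → recv[Bool]
      select{ok,stop,more} → offer{ok,stop,more}  (⊕→&)
        case ok:
          dual(Y) = Y
        case stop:
          dual(Y) = Y
        case more:
          dual(Y) = Y

recv[Unit].μY.recv[Bool].offer{ok: Y, stop: Y, more: Y}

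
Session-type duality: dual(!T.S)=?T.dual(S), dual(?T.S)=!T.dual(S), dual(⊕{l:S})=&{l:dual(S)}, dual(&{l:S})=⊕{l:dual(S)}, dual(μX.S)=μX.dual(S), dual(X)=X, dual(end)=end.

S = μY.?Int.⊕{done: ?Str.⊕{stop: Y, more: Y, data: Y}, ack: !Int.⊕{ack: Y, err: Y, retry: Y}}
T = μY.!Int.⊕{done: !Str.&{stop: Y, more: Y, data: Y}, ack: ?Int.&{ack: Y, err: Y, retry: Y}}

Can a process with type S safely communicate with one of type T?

μY ‖ μY  ✓ (μ self-dual)
  ?Int ‖ !Int  ✓
    ⊕{done,ack} ‖ ⊕{done,ack}  ✗ choice polarity not flipped — not dual

NO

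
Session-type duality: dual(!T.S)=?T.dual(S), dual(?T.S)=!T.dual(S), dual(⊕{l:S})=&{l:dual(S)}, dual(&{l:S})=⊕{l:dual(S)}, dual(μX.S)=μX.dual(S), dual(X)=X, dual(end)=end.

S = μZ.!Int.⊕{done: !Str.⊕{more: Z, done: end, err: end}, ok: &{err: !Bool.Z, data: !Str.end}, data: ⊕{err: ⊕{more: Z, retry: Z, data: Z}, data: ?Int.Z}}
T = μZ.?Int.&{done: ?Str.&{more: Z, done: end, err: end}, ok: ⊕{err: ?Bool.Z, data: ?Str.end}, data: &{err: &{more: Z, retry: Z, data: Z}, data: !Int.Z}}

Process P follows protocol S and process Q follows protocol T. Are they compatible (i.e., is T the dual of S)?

μZ | μZ  match (μ self-dual)
  !Int | ?Int  match
    ⊕{done,ok,data} | &{done,ok,data}  match labels match
      case done:
        !Str | ?Str  match
          ⊕{more,done,err} | &{more,done,err}  match labels match
            case more:
              Z | Z  match
            case done:
              end | end  match
            case err:
              end | end  match
      case ok:
        &{err,data} | ⊕{err,data}  match labels match
          case err:
            !Bool | ?Bool  match
              Z | Z  match
          case data:
            !Str | ?Str  match
              end | end  match
      case data:
        ⊕{err,data} | &{err,data}  match labels match
          case err:
            ⊕{more,retry,data} | &{more,retry,data}  match labels match
              case more:
                Z | Z  match
              case retry:
                Z | Z  match
              case data:
                Z | Z  match
          case data:
            ?Int | !Int  match
              Z | Z  match

YES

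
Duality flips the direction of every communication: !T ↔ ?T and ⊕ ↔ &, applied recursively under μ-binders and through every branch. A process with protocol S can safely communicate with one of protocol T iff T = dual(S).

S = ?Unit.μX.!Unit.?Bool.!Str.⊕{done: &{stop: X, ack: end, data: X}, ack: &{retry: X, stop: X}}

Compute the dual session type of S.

!Unit.μX.?Unit.!Bool.?Str.&{done: ⊕{stop: X, ack: end, data: X}, ack: ⊕{retry: X, stop: X}}

?Unit → !Unit
  μX → μX  (binder kept)
    !Unit → ?Unit
      ?Bool → !Bool
        !Str → ?Str
          ⊕{done,ack} → &{done,ack}  (select→offer)
            • done:
              &{stop,ack,data} → ⊕{stop,ack,data}  (external→internal)
                • stop:
                  X ↦ X
                • ack:
                  end ↦ end
                • data:
                  X ↦ X
            • ack:
              &{retry,stop} → ⊕{retry,stop}  (external→internal)
                • retry:
                  X ↦ X
                • stop:
                  X ↦ X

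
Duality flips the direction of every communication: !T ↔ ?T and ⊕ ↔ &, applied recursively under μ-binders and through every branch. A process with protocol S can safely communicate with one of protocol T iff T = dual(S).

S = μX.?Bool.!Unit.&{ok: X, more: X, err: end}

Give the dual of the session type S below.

μX.!Bool.?Unit.⊕{ok: X, more: X, err: end}

μX = μX  (binder kept)
  ?Bool = !Bool
    !Unit = ?Unit
      &{ok,more,err} = ⊕{ok,more,err}  (external→internal)
        • ok:
          X ↦ X
        • more:
          X ↦ X
        • err:
          end ↦ end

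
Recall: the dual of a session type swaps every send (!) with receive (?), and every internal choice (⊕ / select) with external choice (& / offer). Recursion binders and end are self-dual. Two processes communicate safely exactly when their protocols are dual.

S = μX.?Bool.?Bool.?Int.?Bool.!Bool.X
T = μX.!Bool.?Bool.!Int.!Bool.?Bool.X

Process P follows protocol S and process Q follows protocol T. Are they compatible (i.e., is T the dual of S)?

μX | μX  ✓ (binder kept)
  ?Bool | !Bool  ✓
    ?Bool | ?Bool  ✗ same direction on both sides — not dual

NO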